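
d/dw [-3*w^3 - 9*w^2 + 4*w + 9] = -9*w^2 - 18*w + 4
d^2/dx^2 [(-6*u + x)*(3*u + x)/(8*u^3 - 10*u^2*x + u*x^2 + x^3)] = 2*(-1832*u^6 + 1044*u^5*x + 606*u^4*x^2 - 223*u^3*x^3 - 87*u^2*x^4 - 9*u*x^5 + x^6)/(512*u^9 - 1920*u^8*x + 2592*u^7*x^2 - 1288*u^6*x^3 - 156*u^5*x^4 + 318*u^4*x^5 - 35*u^3*x^6 - 27*u^2*x^7 + 3*u*x^8 + x^9)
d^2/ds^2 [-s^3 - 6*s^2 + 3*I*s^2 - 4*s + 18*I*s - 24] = -6*s - 12 + 6*I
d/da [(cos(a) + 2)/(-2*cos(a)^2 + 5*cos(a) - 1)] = (-8*cos(a) - cos(2*a) + 10)*sin(a)/(-5*cos(a) + cos(2*a) + 2)^2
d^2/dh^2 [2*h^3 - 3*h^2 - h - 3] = 12*h - 6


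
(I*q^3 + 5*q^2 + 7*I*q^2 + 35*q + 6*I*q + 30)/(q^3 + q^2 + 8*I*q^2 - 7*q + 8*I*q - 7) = (I*q^2 + q*(5 + 6*I) + 30)/(q^2 + 8*I*q - 7)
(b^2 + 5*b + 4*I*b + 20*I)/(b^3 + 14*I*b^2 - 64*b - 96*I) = (b + 5)/(b^2 + 10*I*b - 24)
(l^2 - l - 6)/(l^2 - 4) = (l - 3)/(l - 2)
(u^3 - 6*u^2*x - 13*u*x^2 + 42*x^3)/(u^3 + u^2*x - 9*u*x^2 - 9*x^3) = (-u^2 + 9*u*x - 14*x^2)/(-u^2 + 2*u*x + 3*x^2)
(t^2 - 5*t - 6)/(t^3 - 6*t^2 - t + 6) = 1/(t - 1)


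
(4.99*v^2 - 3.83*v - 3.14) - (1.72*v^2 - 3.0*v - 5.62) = 3.27*v^2 - 0.83*v + 2.48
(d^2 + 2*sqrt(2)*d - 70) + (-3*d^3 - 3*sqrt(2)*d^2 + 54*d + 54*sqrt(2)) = -3*d^3 - 3*sqrt(2)*d^2 + d^2 + 2*sqrt(2)*d + 54*d - 70 + 54*sqrt(2)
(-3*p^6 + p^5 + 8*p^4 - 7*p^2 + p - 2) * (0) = 0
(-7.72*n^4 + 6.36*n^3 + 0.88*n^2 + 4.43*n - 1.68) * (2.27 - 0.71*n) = 5.4812*n^5 - 22.04*n^4 + 13.8124*n^3 - 1.1477*n^2 + 11.2489*n - 3.8136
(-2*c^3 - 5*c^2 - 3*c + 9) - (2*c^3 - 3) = -4*c^3 - 5*c^2 - 3*c + 12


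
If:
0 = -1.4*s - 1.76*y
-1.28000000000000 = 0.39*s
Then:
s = -3.28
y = 2.61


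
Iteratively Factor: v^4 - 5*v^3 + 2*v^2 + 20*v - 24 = (v - 3)*(v^3 - 2*v^2 - 4*v + 8) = (v - 3)*(v + 2)*(v^2 - 4*v + 4) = (v - 3)*(v - 2)*(v + 2)*(v - 2)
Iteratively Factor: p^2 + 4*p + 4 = (p + 2)*(p + 2)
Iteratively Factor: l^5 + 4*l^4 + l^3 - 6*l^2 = (l + 3)*(l^4 + l^3 - 2*l^2) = l*(l + 3)*(l^3 + l^2 - 2*l) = l*(l + 2)*(l + 3)*(l^2 - l) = l*(l - 1)*(l + 2)*(l + 3)*(l)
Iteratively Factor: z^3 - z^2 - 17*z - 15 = (z + 1)*(z^2 - 2*z - 15) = (z - 5)*(z + 1)*(z + 3)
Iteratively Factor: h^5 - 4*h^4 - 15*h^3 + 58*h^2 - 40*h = (h)*(h^4 - 4*h^3 - 15*h^2 + 58*h - 40) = h*(h - 2)*(h^3 - 2*h^2 - 19*h + 20) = h*(h - 2)*(h + 4)*(h^2 - 6*h + 5) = h*(h - 5)*(h - 2)*(h + 4)*(h - 1)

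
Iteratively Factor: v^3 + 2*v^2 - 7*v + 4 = (v - 1)*(v^2 + 3*v - 4) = (v - 1)^2*(v + 4)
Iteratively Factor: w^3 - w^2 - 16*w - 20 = (w - 5)*(w^2 + 4*w + 4) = (w - 5)*(w + 2)*(w + 2)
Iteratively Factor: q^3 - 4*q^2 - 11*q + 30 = (q - 2)*(q^2 - 2*q - 15) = (q - 5)*(q - 2)*(q + 3)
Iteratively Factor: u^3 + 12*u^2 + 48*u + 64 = (u + 4)*(u^2 + 8*u + 16) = (u + 4)^2*(u + 4)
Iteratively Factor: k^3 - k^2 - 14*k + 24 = (k - 2)*(k^2 + k - 12) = (k - 3)*(k - 2)*(k + 4)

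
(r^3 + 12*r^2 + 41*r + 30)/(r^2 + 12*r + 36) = (r^2 + 6*r + 5)/(r + 6)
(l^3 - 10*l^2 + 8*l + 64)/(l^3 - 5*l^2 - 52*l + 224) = (l + 2)/(l + 7)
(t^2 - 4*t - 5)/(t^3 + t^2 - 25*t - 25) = 1/(t + 5)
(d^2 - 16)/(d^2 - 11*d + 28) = (d + 4)/(d - 7)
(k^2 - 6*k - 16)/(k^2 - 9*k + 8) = (k + 2)/(k - 1)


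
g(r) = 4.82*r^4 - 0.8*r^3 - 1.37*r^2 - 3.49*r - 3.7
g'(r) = 19.28*r^3 - 2.4*r^2 - 2.74*r - 3.49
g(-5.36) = 4077.22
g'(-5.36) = -3026.69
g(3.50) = 656.30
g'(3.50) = 784.15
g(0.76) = -5.89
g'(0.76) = 1.50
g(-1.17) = 8.82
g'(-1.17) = -34.45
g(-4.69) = 2397.12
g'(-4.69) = -2032.39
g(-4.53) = 2088.10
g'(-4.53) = -1832.59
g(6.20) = 6853.53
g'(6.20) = 4482.23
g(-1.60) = 33.24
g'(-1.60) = -84.22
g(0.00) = -3.70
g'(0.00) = -3.49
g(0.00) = -3.70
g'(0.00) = -3.49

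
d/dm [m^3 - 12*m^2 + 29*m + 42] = 3*m^2 - 24*m + 29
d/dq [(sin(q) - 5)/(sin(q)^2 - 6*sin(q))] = (-cos(q) + 10/tan(q) - 30*cos(q)/sin(q)^2)/(sin(q) - 6)^2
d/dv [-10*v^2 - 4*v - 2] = -20*v - 4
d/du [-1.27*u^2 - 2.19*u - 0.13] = -2.54*u - 2.19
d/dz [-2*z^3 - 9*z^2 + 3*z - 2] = -6*z^2 - 18*z + 3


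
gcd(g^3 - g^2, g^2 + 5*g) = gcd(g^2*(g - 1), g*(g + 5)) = g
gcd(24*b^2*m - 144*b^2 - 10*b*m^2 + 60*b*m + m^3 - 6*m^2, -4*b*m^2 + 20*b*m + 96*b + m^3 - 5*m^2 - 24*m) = 4*b - m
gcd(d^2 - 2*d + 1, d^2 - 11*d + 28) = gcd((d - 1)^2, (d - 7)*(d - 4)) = 1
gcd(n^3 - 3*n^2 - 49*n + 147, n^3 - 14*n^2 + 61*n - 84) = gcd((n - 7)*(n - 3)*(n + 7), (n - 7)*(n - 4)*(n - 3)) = n^2 - 10*n + 21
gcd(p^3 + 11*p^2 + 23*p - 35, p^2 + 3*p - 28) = p + 7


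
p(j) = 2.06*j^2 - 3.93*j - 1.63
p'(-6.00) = -28.65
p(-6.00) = 96.11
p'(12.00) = 45.51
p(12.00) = 247.85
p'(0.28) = -2.78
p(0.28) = -2.57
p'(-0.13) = -4.47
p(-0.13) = -1.08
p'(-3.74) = -19.34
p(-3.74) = 41.88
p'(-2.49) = -14.19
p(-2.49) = 20.93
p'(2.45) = 6.16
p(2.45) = 1.11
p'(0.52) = -1.79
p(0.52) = -3.12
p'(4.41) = 14.24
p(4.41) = 21.10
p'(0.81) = -0.59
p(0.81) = -3.46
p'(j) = 4.12*j - 3.93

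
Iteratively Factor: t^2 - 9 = (t - 3)*(t + 3)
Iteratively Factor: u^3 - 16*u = (u)*(u^2 - 16) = u*(u - 4)*(u + 4)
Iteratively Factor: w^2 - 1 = (w - 1)*(w + 1)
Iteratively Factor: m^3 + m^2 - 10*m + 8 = (m - 2)*(m^2 + 3*m - 4) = (m - 2)*(m - 1)*(m + 4)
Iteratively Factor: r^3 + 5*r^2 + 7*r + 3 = (r + 3)*(r^2 + 2*r + 1) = (r + 1)*(r + 3)*(r + 1)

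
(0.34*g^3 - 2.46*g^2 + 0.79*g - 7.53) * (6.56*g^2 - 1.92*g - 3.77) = 2.2304*g^5 - 16.7904*g^4 + 8.6238*g^3 - 41.6394*g^2 + 11.4793*g + 28.3881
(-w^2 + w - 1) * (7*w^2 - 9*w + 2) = -7*w^4 + 16*w^3 - 18*w^2 + 11*w - 2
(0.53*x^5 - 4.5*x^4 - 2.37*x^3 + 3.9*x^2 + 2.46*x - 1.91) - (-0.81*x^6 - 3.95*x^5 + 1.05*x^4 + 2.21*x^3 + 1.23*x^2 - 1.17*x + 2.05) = 0.81*x^6 + 4.48*x^5 - 5.55*x^4 - 4.58*x^3 + 2.67*x^2 + 3.63*x - 3.96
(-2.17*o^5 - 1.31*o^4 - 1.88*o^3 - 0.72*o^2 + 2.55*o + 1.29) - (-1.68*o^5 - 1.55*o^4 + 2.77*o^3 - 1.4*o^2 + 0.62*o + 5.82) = -0.49*o^5 + 0.24*o^4 - 4.65*o^3 + 0.68*o^2 + 1.93*o - 4.53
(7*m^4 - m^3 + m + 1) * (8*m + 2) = 56*m^5 + 6*m^4 - 2*m^3 + 8*m^2 + 10*m + 2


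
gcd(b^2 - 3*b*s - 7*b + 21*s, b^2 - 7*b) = b - 7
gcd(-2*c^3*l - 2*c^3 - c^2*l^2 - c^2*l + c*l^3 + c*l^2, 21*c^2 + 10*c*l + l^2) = 1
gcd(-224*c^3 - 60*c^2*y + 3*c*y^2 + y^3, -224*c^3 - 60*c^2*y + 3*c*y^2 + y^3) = -224*c^3 - 60*c^2*y + 3*c*y^2 + y^3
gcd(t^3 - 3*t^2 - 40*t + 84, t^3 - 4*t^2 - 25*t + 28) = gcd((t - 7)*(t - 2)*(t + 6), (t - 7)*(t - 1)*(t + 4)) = t - 7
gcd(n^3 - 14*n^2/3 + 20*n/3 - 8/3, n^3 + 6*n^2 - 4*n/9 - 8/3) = n - 2/3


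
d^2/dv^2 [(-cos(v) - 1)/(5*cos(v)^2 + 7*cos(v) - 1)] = 2*(225*(1 - cos(2*v))^2*cos(v) + 65*(1 - cos(2*v))^2 - 723*cos(v) + 112*cos(2*v) + 285*cos(3*v) - 50*cos(5*v) - 636)/(14*cos(v) + 5*cos(2*v) + 3)^3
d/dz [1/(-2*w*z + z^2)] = 2*(w - z)/(z^2*(2*w - z)^2)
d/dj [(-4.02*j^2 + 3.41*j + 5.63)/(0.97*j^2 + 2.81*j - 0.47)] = (-14.6039*j^2 - 7.1434*j - 17.423)/(0.9409*j^4 + 5.4514*j^3 + 6.9843*j^2 - 2.6414*j + 0.2209)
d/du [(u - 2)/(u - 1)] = (u - 1)^(-2)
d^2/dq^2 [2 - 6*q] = 0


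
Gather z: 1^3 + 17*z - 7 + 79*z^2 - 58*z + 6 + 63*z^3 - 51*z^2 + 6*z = 63*z^3 + 28*z^2 - 35*z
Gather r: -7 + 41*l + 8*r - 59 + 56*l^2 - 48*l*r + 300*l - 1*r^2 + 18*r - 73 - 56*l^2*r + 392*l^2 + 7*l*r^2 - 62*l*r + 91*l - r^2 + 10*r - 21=448*l^2 + 432*l + r^2*(7*l - 2) + r*(-56*l^2 - 110*l + 36) - 160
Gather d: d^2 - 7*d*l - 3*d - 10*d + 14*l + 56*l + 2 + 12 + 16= d^2 + d*(-7*l - 13) + 70*l + 30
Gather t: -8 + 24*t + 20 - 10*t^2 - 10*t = -10*t^2 + 14*t + 12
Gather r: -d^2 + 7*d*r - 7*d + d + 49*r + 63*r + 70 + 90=-d^2 - 6*d + r*(7*d + 112) + 160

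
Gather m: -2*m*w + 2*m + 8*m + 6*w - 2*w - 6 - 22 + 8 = m*(10 - 2*w) + 4*w - 20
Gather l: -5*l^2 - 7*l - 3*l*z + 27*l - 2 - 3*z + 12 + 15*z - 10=-5*l^2 + l*(20 - 3*z) + 12*z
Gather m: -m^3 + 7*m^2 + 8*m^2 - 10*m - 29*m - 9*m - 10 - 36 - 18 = -m^3 + 15*m^2 - 48*m - 64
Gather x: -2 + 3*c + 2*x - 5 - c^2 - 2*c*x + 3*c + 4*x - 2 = -c^2 + 6*c + x*(6 - 2*c) - 9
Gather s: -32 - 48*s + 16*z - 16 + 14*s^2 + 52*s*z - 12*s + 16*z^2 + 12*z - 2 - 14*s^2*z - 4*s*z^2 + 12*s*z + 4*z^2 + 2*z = s^2*(14 - 14*z) + s*(-4*z^2 + 64*z - 60) + 20*z^2 + 30*z - 50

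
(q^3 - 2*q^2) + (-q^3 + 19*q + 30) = -2*q^2 + 19*q + 30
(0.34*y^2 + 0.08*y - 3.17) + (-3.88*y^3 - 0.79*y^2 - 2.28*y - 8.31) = -3.88*y^3 - 0.45*y^2 - 2.2*y - 11.48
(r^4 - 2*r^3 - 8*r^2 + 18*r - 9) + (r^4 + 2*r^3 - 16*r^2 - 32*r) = 2*r^4 - 24*r^2 - 14*r - 9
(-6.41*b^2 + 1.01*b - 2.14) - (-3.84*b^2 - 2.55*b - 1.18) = -2.57*b^2 + 3.56*b - 0.96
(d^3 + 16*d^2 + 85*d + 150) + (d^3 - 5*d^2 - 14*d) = 2*d^3 + 11*d^2 + 71*d + 150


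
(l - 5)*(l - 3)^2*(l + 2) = l^4 - 9*l^3 + 17*l^2 + 33*l - 90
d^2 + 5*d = d*(d + 5)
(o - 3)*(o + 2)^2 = o^3 + o^2 - 8*o - 12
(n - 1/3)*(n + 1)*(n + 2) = n^3 + 8*n^2/3 + n - 2/3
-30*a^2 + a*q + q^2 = (-5*a + q)*(6*a + q)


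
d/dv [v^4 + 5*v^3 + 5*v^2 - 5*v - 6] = 4*v^3 + 15*v^2 + 10*v - 5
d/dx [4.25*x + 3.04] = 4.25000000000000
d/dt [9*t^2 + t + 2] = 18*t + 1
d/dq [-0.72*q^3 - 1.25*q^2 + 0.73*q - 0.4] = -2.16*q^2 - 2.5*q + 0.73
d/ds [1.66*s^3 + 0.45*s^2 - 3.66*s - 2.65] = 4.98*s^2 + 0.9*s - 3.66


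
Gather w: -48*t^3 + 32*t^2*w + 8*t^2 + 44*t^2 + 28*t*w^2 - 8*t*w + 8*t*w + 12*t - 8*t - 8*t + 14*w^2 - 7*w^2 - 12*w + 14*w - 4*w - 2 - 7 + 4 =-48*t^3 + 52*t^2 - 4*t + w^2*(28*t + 7) + w*(32*t^2 - 2) - 5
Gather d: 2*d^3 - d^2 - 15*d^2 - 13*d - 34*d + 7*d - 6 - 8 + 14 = 2*d^3 - 16*d^2 - 40*d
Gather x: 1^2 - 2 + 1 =0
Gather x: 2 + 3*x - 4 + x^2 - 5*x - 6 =x^2 - 2*x - 8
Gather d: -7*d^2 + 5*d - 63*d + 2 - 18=-7*d^2 - 58*d - 16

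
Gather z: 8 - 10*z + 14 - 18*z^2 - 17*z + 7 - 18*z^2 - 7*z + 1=-36*z^2 - 34*z + 30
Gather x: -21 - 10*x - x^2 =-x^2 - 10*x - 21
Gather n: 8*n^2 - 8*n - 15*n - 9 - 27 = 8*n^2 - 23*n - 36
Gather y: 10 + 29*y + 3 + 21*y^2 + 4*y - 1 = 21*y^2 + 33*y + 12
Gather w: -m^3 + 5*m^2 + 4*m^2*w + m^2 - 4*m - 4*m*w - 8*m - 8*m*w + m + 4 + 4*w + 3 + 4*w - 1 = -m^3 + 6*m^2 - 11*m + w*(4*m^2 - 12*m + 8) + 6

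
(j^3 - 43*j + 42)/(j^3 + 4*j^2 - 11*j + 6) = (j^2 + j - 42)/(j^2 + 5*j - 6)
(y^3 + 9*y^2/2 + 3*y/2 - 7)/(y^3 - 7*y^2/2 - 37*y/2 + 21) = (y + 2)/(y - 6)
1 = 1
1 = 1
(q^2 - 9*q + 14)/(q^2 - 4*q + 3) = (q^2 - 9*q + 14)/(q^2 - 4*q + 3)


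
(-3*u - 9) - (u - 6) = -4*u - 3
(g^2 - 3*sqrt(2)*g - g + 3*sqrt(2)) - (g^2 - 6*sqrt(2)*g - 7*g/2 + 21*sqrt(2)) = 5*g/2 + 3*sqrt(2)*g - 18*sqrt(2)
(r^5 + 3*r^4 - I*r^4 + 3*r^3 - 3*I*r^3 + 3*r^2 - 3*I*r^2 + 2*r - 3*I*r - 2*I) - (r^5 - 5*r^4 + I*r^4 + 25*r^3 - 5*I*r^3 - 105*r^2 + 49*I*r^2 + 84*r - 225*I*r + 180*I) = 8*r^4 - 2*I*r^4 - 22*r^3 + 2*I*r^3 + 108*r^2 - 52*I*r^2 - 82*r + 222*I*r - 182*I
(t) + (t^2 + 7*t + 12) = t^2 + 8*t + 12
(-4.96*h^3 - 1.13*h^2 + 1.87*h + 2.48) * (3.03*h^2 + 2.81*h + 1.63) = -15.0288*h^5 - 17.3615*h^4 - 5.594*h^3 + 10.9272*h^2 + 10.0169*h + 4.0424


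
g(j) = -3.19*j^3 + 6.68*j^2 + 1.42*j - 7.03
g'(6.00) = -262.94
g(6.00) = -447.07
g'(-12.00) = -1536.98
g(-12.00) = 6450.17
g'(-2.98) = -123.38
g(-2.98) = 132.48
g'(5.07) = -176.84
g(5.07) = -243.85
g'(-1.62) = -45.34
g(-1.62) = 21.76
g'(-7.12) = -578.85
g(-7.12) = 1472.91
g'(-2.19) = -73.74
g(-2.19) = 55.40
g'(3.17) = -52.40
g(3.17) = -37.02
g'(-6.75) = -524.79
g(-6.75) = 1268.82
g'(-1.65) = -46.68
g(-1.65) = 23.14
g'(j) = -9.57*j^2 + 13.36*j + 1.42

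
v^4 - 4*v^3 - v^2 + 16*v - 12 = (v - 3)*(v - 2)*(v - 1)*(v + 2)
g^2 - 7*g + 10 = (g - 5)*(g - 2)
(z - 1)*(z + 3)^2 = z^3 + 5*z^2 + 3*z - 9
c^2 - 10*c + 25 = (c - 5)^2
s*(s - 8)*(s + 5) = s^3 - 3*s^2 - 40*s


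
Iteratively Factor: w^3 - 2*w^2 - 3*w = (w)*(w^2 - 2*w - 3) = w*(w + 1)*(w - 3)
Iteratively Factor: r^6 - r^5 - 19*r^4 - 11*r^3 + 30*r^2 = (r)*(r^5 - r^4 - 19*r^3 - 11*r^2 + 30*r) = r*(r - 1)*(r^4 - 19*r^2 - 30*r) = r^2*(r - 1)*(r^3 - 19*r - 30) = r^2*(r - 1)*(r + 3)*(r^2 - 3*r - 10) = r^2*(r - 1)*(r + 2)*(r + 3)*(r - 5)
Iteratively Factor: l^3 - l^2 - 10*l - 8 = (l + 2)*(l^2 - 3*l - 4) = (l - 4)*(l + 2)*(l + 1)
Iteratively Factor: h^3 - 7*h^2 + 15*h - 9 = (h - 1)*(h^2 - 6*h + 9) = (h - 3)*(h - 1)*(h - 3)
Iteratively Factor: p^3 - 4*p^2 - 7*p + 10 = (p - 1)*(p^2 - 3*p - 10) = (p - 5)*(p - 1)*(p + 2)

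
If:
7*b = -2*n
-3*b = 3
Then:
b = -1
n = 7/2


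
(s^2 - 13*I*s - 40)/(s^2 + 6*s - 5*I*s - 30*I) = (s - 8*I)/(s + 6)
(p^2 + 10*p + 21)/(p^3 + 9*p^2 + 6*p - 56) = (p + 3)/(p^2 + 2*p - 8)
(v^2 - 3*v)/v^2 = (v - 3)/v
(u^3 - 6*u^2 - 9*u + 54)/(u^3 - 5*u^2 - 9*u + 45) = (u - 6)/(u - 5)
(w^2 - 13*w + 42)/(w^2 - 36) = (w - 7)/(w + 6)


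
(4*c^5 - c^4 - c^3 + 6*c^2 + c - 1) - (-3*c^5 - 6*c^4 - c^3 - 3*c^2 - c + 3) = 7*c^5 + 5*c^4 + 9*c^2 + 2*c - 4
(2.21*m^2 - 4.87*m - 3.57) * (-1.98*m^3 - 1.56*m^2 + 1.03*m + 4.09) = -4.3758*m^5 + 6.195*m^4 + 16.9421*m^3 + 9.592*m^2 - 23.5954*m - 14.6013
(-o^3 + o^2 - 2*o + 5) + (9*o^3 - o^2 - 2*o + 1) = 8*o^3 - 4*o + 6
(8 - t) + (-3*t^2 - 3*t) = -3*t^2 - 4*t + 8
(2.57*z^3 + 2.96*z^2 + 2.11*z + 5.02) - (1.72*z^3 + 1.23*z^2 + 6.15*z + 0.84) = 0.85*z^3 + 1.73*z^2 - 4.04*z + 4.18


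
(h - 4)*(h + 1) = h^2 - 3*h - 4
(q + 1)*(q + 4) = q^2 + 5*q + 4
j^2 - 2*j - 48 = (j - 8)*(j + 6)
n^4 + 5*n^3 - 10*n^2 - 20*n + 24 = (n - 2)*(n - 1)*(n + 2)*(n + 6)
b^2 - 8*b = b*(b - 8)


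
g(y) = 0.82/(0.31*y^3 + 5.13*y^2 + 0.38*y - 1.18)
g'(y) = 0.82*(-0.93*y^2 - 10.26*y - 0.38)/(0.31*y^3 + 5.13*y^2 + 0.38*y - 1.18)^2 = (-0.7626*y^2 - 8.4132*y - 0.3116)/(0.31*y^3 + 5.13*y^2 + 0.38*y - 1.18)^2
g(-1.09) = 0.20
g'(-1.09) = 0.47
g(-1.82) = 0.06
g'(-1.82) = 0.07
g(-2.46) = 0.03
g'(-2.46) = 0.03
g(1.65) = 0.06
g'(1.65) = -0.07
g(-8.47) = 0.00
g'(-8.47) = 0.00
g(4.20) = 0.01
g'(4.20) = -0.00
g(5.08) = 0.00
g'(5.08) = -0.00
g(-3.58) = 0.02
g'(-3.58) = 0.01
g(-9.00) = 0.00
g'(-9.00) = 0.00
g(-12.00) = 0.00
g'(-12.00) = -0.00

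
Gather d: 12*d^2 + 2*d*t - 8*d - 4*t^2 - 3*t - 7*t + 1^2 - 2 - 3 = 12*d^2 + d*(2*t - 8) - 4*t^2 - 10*t - 4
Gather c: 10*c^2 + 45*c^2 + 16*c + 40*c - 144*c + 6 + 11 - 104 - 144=55*c^2 - 88*c - 231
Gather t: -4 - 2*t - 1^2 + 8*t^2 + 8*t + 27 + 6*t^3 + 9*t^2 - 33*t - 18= 6*t^3 + 17*t^2 - 27*t + 4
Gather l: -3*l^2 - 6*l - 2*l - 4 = -3*l^2 - 8*l - 4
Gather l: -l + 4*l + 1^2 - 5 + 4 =3*l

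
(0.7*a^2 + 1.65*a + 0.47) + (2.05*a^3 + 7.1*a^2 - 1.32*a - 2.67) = 2.05*a^3 + 7.8*a^2 + 0.33*a - 2.2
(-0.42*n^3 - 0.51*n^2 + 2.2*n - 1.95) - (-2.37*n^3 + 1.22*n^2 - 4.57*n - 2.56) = 1.95*n^3 - 1.73*n^2 + 6.77*n + 0.61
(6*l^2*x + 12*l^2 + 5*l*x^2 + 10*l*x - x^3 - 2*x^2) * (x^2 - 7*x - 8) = 6*l^2*x^3 - 30*l^2*x^2 - 132*l^2*x - 96*l^2 + 5*l*x^4 - 25*l*x^3 - 110*l*x^2 - 80*l*x - x^5 + 5*x^4 + 22*x^3 + 16*x^2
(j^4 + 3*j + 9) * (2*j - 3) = 2*j^5 - 3*j^4 + 6*j^2 + 9*j - 27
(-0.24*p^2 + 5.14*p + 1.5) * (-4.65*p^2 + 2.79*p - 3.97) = 1.116*p^4 - 24.5706*p^3 + 8.3184*p^2 - 16.2208*p - 5.955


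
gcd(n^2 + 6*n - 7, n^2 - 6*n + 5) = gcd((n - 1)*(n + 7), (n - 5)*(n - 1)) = n - 1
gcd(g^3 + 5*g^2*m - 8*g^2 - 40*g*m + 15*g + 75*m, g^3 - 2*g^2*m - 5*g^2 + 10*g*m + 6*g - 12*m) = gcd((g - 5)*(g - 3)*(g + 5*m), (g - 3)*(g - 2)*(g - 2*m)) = g - 3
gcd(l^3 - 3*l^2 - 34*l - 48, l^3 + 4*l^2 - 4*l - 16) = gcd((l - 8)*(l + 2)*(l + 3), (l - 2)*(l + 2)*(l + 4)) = l + 2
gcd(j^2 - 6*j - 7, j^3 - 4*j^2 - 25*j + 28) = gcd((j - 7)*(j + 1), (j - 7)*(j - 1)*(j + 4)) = j - 7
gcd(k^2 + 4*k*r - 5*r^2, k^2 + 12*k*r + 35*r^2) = k + 5*r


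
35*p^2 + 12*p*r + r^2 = (5*p + r)*(7*p + r)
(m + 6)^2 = m^2 + 12*m + 36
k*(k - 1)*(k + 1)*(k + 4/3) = k^4 + 4*k^3/3 - k^2 - 4*k/3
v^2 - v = v*(v - 1)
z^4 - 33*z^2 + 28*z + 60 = (z - 5)*(z - 2)*(z + 1)*(z + 6)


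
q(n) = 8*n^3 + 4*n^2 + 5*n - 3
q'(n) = 24*n^2 + 8*n + 5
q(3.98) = 584.62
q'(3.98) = 417.01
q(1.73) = 59.04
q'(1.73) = 90.67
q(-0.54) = -5.79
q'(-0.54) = 7.68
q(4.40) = 777.91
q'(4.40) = 504.84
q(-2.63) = -134.01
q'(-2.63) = 149.97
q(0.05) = -2.74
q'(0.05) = 5.46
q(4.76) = 974.23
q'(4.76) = 586.86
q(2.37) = 137.81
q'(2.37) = 158.77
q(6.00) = 1899.00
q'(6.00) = 917.00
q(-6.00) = -1617.00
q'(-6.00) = 821.00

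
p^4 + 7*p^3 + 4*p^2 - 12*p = p*(p - 1)*(p + 2)*(p + 6)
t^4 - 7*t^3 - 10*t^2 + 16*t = t*(t - 8)*(t - 1)*(t + 2)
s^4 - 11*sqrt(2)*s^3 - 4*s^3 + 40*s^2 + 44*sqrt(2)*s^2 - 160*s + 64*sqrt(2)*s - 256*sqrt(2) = (s - 4)*(s - 8*sqrt(2))*(s - 4*sqrt(2))*(s + sqrt(2))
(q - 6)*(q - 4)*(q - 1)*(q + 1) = q^4 - 10*q^3 + 23*q^2 + 10*q - 24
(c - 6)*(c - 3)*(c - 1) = c^3 - 10*c^2 + 27*c - 18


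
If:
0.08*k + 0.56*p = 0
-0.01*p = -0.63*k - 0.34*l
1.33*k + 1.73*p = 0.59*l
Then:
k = 0.00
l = 0.00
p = 0.00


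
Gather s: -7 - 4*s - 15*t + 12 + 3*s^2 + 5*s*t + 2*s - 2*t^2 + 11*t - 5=3*s^2 + s*(5*t - 2) - 2*t^2 - 4*t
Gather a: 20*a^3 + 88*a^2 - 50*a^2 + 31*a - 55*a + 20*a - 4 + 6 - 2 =20*a^3 + 38*a^2 - 4*a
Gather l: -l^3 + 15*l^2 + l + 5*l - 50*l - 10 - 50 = -l^3 + 15*l^2 - 44*l - 60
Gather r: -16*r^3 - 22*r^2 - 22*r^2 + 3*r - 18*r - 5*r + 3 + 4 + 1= -16*r^3 - 44*r^2 - 20*r + 8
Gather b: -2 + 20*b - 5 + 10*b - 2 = 30*b - 9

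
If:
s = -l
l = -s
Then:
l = -s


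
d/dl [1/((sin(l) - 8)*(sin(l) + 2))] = 2*(3 - sin(l))*cos(l)/((sin(l) - 8)^2*(sin(l) + 2)^2)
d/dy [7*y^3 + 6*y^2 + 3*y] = 21*y^2 + 12*y + 3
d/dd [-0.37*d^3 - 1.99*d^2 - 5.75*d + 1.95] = -1.11*d^2 - 3.98*d - 5.75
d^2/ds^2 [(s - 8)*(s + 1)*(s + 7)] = 6*s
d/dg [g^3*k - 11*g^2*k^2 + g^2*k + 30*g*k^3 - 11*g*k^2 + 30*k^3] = k*(3*g^2 - 22*g*k + 2*g + 30*k^2 - 11*k)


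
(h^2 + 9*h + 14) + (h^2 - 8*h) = 2*h^2 + h + 14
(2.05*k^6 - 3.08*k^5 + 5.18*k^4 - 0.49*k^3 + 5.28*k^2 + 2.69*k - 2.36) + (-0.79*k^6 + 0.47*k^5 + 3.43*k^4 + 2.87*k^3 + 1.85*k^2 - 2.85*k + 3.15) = 1.26*k^6 - 2.61*k^5 + 8.61*k^4 + 2.38*k^3 + 7.13*k^2 - 0.16*k + 0.79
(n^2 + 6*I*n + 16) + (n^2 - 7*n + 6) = 2*n^2 - 7*n + 6*I*n + 22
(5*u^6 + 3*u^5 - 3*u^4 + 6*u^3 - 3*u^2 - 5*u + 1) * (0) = 0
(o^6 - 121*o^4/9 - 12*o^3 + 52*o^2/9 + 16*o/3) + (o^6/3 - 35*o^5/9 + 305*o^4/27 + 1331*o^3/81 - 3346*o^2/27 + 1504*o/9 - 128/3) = 4*o^6/3 - 35*o^5/9 - 58*o^4/27 + 359*o^3/81 - 3190*o^2/27 + 1552*o/9 - 128/3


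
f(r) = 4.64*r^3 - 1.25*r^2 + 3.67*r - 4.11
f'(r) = 13.92*r^2 - 2.5*r + 3.67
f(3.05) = 127.10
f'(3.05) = 125.54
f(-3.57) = -244.26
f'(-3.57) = 190.00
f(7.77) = 2125.55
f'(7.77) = 824.64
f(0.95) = 2.23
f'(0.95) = 13.86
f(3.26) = 155.33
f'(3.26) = 143.46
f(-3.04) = -157.18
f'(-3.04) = 139.91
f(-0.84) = -10.82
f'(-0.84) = 15.59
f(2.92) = 111.47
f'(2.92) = 115.06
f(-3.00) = -151.65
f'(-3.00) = 136.45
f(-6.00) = -1073.37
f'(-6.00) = 519.79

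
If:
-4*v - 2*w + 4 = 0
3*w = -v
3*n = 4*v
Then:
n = 8/5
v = 6/5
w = -2/5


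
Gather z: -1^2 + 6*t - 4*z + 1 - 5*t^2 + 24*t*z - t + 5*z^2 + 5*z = -5*t^2 + 5*t + 5*z^2 + z*(24*t + 1)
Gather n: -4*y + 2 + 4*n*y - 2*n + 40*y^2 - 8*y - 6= n*(4*y - 2) + 40*y^2 - 12*y - 4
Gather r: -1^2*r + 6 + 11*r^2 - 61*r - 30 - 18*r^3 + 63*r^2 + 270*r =-18*r^3 + 74*r^2 + 208*r - 24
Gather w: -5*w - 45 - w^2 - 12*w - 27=-w^2 - 17*w - 72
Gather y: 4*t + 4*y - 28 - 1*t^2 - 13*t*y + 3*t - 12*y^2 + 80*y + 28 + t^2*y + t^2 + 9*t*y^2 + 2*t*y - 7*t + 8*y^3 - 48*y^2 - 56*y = 8*y^3 + y^2*(9*t - 60) + y*(t^2 - 11*t + 28)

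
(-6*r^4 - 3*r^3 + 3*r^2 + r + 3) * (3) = -18*r^4 - 9*r^3 + 9*r^2 + 3*r + 9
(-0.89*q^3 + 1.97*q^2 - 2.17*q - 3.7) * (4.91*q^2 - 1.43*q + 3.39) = -4.3699*q^5 + 10.9454*q^4 - 16.4889*q^3 - 8.3856*q^2 - 2.0653*q - 12.543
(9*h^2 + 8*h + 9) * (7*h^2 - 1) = 63*h^4 + 56*h^3 + 54*h^2 - 8*h - 9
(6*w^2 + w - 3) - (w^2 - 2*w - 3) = 5*w^2 + 3*w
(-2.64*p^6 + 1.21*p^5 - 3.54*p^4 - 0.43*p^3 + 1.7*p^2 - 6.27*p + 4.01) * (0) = 0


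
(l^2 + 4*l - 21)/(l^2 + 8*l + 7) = (l - 3)/(l + 1)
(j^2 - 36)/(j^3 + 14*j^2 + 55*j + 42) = (j - 6)/(j^2 + 8*j + 7)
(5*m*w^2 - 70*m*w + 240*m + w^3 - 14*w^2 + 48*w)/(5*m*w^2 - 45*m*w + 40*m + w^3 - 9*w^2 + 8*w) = (w - 6)/(w - 1)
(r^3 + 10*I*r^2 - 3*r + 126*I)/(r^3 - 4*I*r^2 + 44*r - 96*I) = (r^2 + 4*I*r + 21)/(r^2 - 10*I*r - 16)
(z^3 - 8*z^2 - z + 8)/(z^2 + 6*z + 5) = (z^2 - 9*z + 8)/(z + 5)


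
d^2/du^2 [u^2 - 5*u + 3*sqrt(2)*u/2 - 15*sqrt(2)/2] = 2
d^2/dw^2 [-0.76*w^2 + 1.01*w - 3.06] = -1.52000000000000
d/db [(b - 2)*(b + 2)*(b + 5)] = 3*b^2 + 10*b - 4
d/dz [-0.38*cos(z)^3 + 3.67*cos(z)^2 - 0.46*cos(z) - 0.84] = (1.14*cos(z)^2 - 7.34*cos(z) + 0.46)*sin(z)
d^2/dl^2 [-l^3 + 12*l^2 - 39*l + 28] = 24 - 6*l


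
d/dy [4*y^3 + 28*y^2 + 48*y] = 12*y^2 + 56*y + 48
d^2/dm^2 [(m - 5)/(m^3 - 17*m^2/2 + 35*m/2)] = 4*(12*m^2 - 42*m + 49)/(m^3*(8*m^3 - 84*m^2 + 294*m - 343))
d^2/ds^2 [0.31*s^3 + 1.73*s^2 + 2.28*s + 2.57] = 1.86*s + 3.46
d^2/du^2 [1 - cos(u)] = cos(u)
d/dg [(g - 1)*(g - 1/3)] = 2*g - 4/3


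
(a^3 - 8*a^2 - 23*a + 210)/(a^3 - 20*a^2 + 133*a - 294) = (a + 5)/(a - 7)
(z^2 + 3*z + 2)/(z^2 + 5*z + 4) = (z + 2)/(z + 4)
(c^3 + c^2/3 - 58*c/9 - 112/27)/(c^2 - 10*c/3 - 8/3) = (c^2 - c/3 - 56/9)/(c - 4)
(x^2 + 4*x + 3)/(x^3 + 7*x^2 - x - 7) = (x + 3)/(x^2 + 6*x - 7)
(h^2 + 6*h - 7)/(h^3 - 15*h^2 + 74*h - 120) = (h^2 + 6*h - 7)/(h^3 - 15*h^2 + 74*h - 120)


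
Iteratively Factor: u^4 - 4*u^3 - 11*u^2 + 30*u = (u)*(u^3 - 4*u^2 - 11*u + 30) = u*(u + 3)*(u^2 - 7*u + 10) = u*(u - 2)*(u + 3)*(u - 5)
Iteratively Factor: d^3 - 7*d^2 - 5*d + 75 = (d - 5)*(d^2 - 2*d - 15) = (d - 5)*(d + 3)*(d - 5)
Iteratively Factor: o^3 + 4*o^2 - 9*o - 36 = (o + 4)*(o^2 - 9) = (o + 3)*(o + 4)*(o - 3)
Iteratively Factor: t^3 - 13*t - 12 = (t + 3)*(t^2 - 3*t - 4) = (t + 1)*(t + 3)*(t - 4)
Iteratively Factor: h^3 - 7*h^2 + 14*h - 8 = (h - 2)*(h^2 - 5*h + 4) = (h - 2)*(h - 1)*(h - 4)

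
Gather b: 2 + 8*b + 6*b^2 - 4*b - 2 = 6*b^2 + 4*b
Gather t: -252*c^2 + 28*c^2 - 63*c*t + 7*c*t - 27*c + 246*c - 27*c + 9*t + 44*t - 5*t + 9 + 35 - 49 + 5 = -224*c^2 + 192*c + t*(48 - 56*c)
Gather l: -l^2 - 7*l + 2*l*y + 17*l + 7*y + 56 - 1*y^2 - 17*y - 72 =-l^2 + l*(2*y + 10) - y^2 - 10*y - 16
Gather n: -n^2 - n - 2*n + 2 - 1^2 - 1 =-n^2 - 3*n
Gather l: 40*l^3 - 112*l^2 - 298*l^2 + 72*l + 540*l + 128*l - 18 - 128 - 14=40*l^3 - 410*l^2 + 740*l - 160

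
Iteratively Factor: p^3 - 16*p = (p - 4)*(p^2 + 4*p) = (p - 4)*(p + 4)*(p)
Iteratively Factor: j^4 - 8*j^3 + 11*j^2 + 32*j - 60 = (j - 5)*(j^3 - 3*j^2 - 4*j + 12) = (j - 5)*(j - 3)*(j^2 - 4) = (j - 5)*(j - 3)*(j - 2)*(j + 2)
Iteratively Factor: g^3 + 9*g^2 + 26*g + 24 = (g + 4)*(g^2 + 5*g + 6) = (g + 3)*(g + 4)*(g + 2)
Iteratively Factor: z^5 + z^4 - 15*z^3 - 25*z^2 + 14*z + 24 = (z + 3)*(z^4 - 2*z^3 - 9*z^2 + 2*z + 8) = (z - 4)*(z + 3)*(z^3 + 2*z^2 - z - 2) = (z - 4)*(z + 2)*(z + 3)*(z^2 - 1) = (z - 4)*(z + 1)*(z + 2)*(z + 3)*(z - 1)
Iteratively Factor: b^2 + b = (b)*(b + 1)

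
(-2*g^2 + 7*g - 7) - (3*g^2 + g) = -5*g^2 + 6*g - 7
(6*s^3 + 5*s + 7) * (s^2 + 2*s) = 6*s^5 + 12*s^4 + 5*s^3 + 17*s^2 + 14*s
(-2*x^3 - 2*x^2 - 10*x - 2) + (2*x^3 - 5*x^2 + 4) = -7*x^2 - 10*x + 2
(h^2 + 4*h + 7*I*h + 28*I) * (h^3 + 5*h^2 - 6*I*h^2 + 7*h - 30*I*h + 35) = h^5 + 9*h^4 + I*h^4 + 69*h^3 + 9*I*h^3 + 441*h^2 + 69*I*h^2 + 980*h + 441*I*h + 980*I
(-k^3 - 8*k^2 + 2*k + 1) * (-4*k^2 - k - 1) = 4*k^5 + 33*k^4 + k^3 + 2*k^2 - 3*k - 1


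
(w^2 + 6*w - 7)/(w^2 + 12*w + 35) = (w - 1)/(w + 5)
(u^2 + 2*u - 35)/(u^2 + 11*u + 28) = (u - 5)/(u + 4)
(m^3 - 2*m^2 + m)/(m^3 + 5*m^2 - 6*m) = (m - 1)/(m + 6)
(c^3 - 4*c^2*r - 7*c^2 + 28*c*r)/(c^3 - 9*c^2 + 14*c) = (c - 4*r)/(c - 2)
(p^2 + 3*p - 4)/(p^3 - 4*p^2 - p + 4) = (p + 4)/(p^2 - 3*p - 4)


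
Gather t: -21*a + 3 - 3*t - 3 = -21*a - 3*t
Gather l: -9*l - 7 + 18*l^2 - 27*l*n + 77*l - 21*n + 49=18*l^2 + l*(68 - 27*n) - 21*n + 42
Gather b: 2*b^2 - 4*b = 2*b^2 - 4*b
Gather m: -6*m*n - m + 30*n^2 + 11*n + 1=m*(-6*n - 1) + 30*n^2 + 11*n + 1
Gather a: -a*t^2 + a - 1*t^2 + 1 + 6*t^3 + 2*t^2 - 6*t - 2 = a*(1 - t^2) + 6*t^3 + t^2 - 6*t - 1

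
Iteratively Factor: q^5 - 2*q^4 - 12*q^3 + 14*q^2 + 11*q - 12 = (q + 3)*(q^4 - 5*q^3 + 3*q^2 + 5*q - 4) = (q + 1)*(q + 3)*(q^3 - 6*q^2 + 9*q - 4) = (q - 4)*(q + 1)*(q + 3)*(q^2 - 2*q + 1) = (q - 4)*(q - 1)*(q + 1)*(q + 3)*(q - 1)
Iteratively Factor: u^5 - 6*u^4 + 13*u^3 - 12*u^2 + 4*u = (u - 1)*(u^4 - 5*u^3 + 8*u^2 - 4*u) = (u - 1)^2*(u^3 - 4*u^2 + 4*u) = (u - 2)*(u - 1)^2*(u^2 - 2*u) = u*(u - 2)*(u - 1)^2*(u - 2)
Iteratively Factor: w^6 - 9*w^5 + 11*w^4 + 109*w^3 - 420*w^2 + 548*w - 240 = (w - 2)*(w^5 - 7*w^4 - 3*w^3 + 103*w^2 - 214*w + 120) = (w - 3)*(w - 2)*(w^4 - 4*w^3 - 15*w^2 + 58*w - 40) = (w - 3)*(w - 2)*(w + 4)*(w^3 - 8*w^2 + 17*w - 10) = (w - 3)*(w - 2)^2*(w + 4)*(w^2 - 6*w + 5) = (w - 5)*(w - 3)*(w - 2)^2*(w + 4)*(w - 1)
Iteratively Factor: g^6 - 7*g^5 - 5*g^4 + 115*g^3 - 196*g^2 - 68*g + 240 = (g - 3)*(g^5 - 4*g^4 - 17*g^3 + 64*g^2 - 4*g - 80) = (g - 3)*(g - 2)*(g^4 - 2*g^3 - 21*g^2 + 22*g + 40) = (g - 3)*(g - 2)*(g + 4)*(g^3 - 6*g^2 + 3*g + 10) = (g - 3)*(g - 2)*(g + 1)*(g + 4)*(g^2 - 7*g + 10) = (g - 5)*(g - 3)*(g - 2)*(g + 1)*(g + 4)*(g - 2)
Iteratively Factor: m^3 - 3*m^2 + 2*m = (m - 2)*(m^2 - m) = m*(m - 2)*(m - 1)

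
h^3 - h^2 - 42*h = h*(h - 7)*(h + 6)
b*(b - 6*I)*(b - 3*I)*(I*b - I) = I*b^4 + 9*b^3 - I*b^3 - 9*b^2 - 18*I*b^2 + 18*I*b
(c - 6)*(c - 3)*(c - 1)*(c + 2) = c^4 - 8*c^3 + 7*c^2 + 36*c - 36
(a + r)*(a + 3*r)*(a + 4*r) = a^3 + 8*a^2*r + 19*a*r^2 + 12*r^3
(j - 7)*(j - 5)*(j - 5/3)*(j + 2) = j^4 - 35*j^3/3 + 83*j^2/3 + 155*j/3 - 350/3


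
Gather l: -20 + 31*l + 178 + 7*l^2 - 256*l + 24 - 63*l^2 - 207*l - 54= -56*l^2 - 432*l + 128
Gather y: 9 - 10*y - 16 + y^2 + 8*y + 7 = y^2 - 2*y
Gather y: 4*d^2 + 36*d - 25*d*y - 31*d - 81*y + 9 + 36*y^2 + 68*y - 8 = 4*d^2 + 5*d + 36*y^2 + y*(-25*d - 13) + 1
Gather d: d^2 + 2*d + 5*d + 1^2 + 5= d^2 + 7*d + 6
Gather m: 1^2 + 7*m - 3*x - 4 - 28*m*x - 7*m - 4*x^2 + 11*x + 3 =-28*m*x - 4*x^2 + 8*x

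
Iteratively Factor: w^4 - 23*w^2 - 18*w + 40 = (w - 5)*(w^3 + 5*w^2 + 2*w - 8) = (w - 5)*(w + 4)*(w^2 + w - 2) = (w - 5)*(w - 1)*(w + 4)*(w + 2)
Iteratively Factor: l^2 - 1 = (l - 1)*(l + 1)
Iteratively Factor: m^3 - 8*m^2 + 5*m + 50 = (m + 2)*(m^2 - 10*m + 25) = (m - 5)*(m + 2)*(m - 5)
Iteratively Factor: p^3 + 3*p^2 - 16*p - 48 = (p + 3)*(p^2 - 16) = (p - 4)*(p + 3)*(p + 4)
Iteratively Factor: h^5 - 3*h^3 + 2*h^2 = (h - 1)*(h^4 + h^3 - 2*h^2) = h*(h - 1)*(h^3 + h^2 - 2*h) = h*(h - 1)*(h + 2)*(h^2 - h) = h*(h - 1)^2*(h + 2)*(h)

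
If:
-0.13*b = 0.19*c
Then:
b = -1.46153846153846*c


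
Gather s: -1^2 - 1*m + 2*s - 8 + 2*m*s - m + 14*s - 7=-2*m + s*(2*m + 16) - 16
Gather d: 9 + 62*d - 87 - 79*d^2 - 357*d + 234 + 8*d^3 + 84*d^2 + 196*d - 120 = 8*d^3 + 5*d^2 - 99*d + 36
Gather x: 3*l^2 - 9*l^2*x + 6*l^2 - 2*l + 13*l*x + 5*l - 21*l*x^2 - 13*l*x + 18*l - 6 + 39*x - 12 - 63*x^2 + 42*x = 9*l^2 + 21*l + x^2*(-21*l - 63) + x*(81 - 9*l^2) - 18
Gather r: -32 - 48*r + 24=-48*r - 8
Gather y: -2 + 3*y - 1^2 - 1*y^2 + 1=-y^2 + 3*y - 2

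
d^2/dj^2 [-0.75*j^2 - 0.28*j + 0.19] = -1.50000000000000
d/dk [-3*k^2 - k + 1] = -6*k - 1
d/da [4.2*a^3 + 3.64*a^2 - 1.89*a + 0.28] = 12.6*a^2 + 7.28*a - 1.89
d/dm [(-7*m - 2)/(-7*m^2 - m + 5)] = (49*m^2 + 7*m - (7*m + 2)*(14*m + 1) - 35)/(7*m^2 + m - 5)^2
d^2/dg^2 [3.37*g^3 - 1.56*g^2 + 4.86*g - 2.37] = 20.22*g - 3.12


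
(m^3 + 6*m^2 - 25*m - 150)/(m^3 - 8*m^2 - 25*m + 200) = (m + 6)/(m - 8)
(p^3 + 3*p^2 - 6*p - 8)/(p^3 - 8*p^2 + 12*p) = (p^2 + 5*p + 4)/(p*(p - 6))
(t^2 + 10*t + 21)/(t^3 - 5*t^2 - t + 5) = (t^2 + 10*t + 21)/(t^3 - 5*t^2 - t + 5)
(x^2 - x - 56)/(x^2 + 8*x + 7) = (x - 8)/(x + 1)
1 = 1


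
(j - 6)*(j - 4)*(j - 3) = j^3 - 13*j^2 + 54*j - 72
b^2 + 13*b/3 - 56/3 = (b - 8/3)*(b + 7)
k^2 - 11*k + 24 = (k - 8)*(k - 3)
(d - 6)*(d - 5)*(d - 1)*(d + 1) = d^4 - 11*d^3 + 29*d^2 + 11*d - 30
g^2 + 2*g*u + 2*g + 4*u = (g + 2)*(g + 2*u)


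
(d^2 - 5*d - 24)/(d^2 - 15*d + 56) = (d + 3)/(d - 7)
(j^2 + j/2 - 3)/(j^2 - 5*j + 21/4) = 2*(j + 2)/(2*j - 7)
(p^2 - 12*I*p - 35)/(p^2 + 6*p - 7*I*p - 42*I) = (p - 5*I)/(p + 6)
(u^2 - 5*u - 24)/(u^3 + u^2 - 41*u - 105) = (u - 8)/(u^2 - 2*u - 35)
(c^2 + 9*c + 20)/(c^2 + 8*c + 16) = (c + 5)/(c + 4)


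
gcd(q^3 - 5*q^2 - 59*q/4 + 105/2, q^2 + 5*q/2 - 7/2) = q + 7/2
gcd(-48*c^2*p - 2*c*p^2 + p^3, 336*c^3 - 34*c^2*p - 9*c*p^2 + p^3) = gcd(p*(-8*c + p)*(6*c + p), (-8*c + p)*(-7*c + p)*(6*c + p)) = -48*c^2 - 2*c*p + p^2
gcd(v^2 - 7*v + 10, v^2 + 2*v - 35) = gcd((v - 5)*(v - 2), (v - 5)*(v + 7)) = v - 5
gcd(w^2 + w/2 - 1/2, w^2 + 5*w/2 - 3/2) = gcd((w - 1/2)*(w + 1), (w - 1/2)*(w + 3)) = w - 1/2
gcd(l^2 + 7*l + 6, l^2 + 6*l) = l + 6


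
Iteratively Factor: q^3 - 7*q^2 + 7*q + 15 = (q - 5)*(q^2 - 2*q - 3) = (q - 5)*(q - 3)*(q + 1)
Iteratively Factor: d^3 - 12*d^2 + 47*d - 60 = (d - 4)*(d^2 - 8*d + 15) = (d - 4)*(d - 3)*(d - 5)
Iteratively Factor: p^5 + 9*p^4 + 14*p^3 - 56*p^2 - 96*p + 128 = (p - 1)*(p^4 + 10*p^3 + 24*p^2 - 32*p - 128) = (p - 2)*(p - 1)*(p^3 + 12*p^2 + 48*p + 64) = (p - 2)*(p - 1)*(p + 4)*(p^2 + 8*p + 16) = (p - 2)*(p - 1)*(p + 4)^2*(p + 4)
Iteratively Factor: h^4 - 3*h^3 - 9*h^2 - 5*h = (h + 1)*(h^3 - 4*h^2 - 5*h) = h*(h + 1)*(h^2 - 4*h - 5) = h*(h - 5)*(h + 1)*(h + 1)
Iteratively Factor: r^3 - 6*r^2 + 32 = (r + 2)*(r^2 - 8*r + 16) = (r - 4)*(r + 2)*(r - 4)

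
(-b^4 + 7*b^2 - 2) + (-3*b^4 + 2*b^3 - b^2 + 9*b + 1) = -4*b^4 + 2*b^3 + 6*b^2 + 9*b - 1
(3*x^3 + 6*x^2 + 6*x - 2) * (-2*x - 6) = -6*x^4 - 30*x^3 - 48*x^2 - 32*x + 12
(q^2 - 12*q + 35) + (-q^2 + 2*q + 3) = 38 - 10*q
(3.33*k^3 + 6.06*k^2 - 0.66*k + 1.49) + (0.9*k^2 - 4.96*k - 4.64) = 3.33*k^3 + 6.96*k^2 - 5.62*k - 3.15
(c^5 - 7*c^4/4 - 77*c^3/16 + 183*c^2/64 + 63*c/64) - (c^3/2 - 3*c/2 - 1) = c^5 - 7*c^4/4 - 85*c^3/16 + 183*c^2/64 + 159*c/64 + 1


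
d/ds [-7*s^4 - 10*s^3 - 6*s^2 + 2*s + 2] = -28*s^3 - 30*s^2 - 12*s + 2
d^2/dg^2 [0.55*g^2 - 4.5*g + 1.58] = 1.10000000000000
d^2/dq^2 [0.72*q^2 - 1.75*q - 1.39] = 1.44000000000000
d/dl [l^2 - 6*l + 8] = 2*l - 6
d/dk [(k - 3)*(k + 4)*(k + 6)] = 3*k^2 + 14*k - 6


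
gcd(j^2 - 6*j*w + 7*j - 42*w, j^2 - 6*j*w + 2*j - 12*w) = -j + 6*w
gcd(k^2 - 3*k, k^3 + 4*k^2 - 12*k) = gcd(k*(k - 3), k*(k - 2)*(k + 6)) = k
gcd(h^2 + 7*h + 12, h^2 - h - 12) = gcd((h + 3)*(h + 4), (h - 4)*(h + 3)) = h + 3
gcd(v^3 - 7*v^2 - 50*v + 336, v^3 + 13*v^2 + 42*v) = v + 7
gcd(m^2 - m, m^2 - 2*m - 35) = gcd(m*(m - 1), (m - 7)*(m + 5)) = 1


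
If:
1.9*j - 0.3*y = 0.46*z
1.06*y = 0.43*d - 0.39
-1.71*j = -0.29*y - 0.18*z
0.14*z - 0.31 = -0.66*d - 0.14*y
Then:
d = 0.51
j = -0.03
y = -0.16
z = -0.01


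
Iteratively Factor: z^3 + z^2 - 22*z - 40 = (z + 4)*(z^2 - 3*z - 10) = (z + 2)*(z + 4)*(z - 5)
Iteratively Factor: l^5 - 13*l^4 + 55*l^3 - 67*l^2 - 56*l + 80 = (l - 5)*(l^4 - 8*l^3 + 15*l^2 + 8*l - 16) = (l - 5)*(l + 1)*(l^3 - 9*l^2 + 24*l - 16) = (l - 5)*(l - 4)*(l + 1)*(l^2 - 5*l + 4) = (l - 5)*(l - 4)^2*(l + 1)*(l - 1)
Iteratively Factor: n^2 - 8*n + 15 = (n - 3)*(n - 5)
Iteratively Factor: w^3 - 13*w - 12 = (w + 3)*(w^2 - 3*w - 4) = (w + 1)*(w + 3)*(w - 4)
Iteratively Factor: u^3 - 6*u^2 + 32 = (u + 2)*(u^2 - 8*u + 16) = (u - 4)*(u + 2)*(u - 4)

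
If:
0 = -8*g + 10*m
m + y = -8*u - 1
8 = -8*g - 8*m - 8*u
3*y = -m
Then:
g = -105/208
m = -21/52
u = -19/208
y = 7/52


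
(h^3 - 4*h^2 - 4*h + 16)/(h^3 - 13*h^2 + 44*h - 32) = (h^2 - 4)/(h^2 - 9*h + 8)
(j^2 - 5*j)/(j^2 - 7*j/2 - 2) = 2*j*(5 - j)/(-2*j^2 + 7*j + 4)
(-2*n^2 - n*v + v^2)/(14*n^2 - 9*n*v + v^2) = (n + v)/(-7*n + v)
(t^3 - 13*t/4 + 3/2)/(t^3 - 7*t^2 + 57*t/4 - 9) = (2*t^2 + 3*t - 2)/(2*t^2 - 11*t + 12)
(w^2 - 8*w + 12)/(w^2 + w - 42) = (w - 2)/(w + 7)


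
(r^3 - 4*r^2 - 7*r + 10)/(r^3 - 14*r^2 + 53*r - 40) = (r + 2)/(r - 8)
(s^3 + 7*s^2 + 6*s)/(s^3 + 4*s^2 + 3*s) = (s + 6)/(s + 3)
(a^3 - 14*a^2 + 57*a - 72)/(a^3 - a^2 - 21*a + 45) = (a - 8)/(a + 5)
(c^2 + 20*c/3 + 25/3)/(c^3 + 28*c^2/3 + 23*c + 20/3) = (3*c + 5)/(3*c^2 + 13*c + 4)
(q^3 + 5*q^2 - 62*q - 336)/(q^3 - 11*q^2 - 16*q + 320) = (q^2 + 13*q + 42)/(q^2 - 3*q - 40)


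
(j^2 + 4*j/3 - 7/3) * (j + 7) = j^3 + 25*j^2/3 + 7*j - 49/3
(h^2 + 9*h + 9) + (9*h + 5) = h^2 + 18*h + 14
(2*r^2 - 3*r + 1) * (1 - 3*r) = -6*r^3 + 11*r^2 - 6*r + 1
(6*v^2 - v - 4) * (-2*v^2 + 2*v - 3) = -12*v^4 + 14*v^3 - 12*v^2 - 5*v + 12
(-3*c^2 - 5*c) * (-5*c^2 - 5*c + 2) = 15*c^4 + 40*c^3 + 19*c^2 - 10*c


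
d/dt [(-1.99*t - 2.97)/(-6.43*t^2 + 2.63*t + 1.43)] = (-12.7957*t^2 - 38.1942*t + 4.9654)/(41.3449*t^4 - 33.8218*t^3 - 11.4729*t^2 + 7.5218*t + 2.0449)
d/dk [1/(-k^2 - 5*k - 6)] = (2*k + 5)/(k^2 + 5*k + 6)^2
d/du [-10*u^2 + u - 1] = 1 - 20*u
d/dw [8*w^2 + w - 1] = 16*w + 1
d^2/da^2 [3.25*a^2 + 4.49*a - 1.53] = 6.50000000000000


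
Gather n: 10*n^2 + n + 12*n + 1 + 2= 10*n^2 + 13*n + 3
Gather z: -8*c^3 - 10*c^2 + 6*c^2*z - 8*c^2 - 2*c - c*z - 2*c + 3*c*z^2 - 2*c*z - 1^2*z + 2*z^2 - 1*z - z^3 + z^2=-8*c^3 - 18*c^2 - 4*c - z^3 + z^2*(3*c + 3) + z*(6*c^2 - 3*c - 2)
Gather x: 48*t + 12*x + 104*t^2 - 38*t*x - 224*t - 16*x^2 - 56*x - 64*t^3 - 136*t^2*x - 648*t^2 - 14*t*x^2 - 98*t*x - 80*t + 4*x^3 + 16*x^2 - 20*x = -64*t^3 - 544*t^2 - 14*t*x^2 - 256*t + 4*x^3 + x*(-136*t^2 - 136*t - 64)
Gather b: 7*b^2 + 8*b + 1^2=7*b^2 + 8*b + 1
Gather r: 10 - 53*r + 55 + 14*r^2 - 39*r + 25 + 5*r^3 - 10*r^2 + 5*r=5*r^3 + 4*r^2 - 87*r + 90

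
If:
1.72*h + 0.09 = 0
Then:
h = -0.05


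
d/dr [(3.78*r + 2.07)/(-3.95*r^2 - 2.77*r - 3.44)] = (14.931*r^2 + 16.353*r - 7.2693)/(15.6025*r^4 + 21.883*r^3 + 34.8489*r^2 + 19.0576*r + 11.8336)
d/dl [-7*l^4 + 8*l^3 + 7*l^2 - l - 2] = -28*l^3 + 24*l^2 + 14*l - 1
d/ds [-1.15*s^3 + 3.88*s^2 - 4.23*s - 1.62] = -3.45*s^2 + 7.76*s - 4.23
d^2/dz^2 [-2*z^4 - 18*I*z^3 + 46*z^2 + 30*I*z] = -24*z^2 - 108*I*z + 92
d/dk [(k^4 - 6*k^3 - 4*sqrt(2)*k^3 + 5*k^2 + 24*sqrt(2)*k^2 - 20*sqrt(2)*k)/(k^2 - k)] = 2*k - 4*sqrt(2) - 5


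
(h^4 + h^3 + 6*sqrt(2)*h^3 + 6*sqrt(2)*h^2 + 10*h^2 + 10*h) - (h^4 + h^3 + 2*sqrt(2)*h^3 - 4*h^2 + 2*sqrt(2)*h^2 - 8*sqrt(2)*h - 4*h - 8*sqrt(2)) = 4*sqrt(2)*h^3 + 4*sqrt(2)*h^2 + 14*h^2 + 8*sqrt(2)*h + 14*h + 8*sqrt(2)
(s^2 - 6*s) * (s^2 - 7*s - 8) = s^4 - 13*s^3 + 34*s^2 + 48*s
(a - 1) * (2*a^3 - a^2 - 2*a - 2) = 2*a^4 - 3*a^3 - a^2 + 2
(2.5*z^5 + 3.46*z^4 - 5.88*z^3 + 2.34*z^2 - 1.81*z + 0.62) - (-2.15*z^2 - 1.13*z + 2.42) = 2.5*z^5 + 3.46*z^4 - 5.88*z^3 + 4.49*z^2 - 0.68*z - 1.8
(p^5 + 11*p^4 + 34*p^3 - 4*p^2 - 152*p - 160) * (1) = p^5 + 11*p^4 + 34*p^3 - 4*p^2 - 152*p - 160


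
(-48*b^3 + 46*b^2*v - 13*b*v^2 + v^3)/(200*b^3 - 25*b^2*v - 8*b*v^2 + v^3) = (6*b^2 - 5*b*v + v^2)/(-25*b^2 + v^2)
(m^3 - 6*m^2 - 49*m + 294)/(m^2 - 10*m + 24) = (m^2 - 49)/(m - 4)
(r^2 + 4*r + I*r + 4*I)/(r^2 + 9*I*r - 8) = (r + 4)/(r + 8*I)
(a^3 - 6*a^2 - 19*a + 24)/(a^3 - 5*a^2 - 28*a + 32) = (a + 3)/(a + 4)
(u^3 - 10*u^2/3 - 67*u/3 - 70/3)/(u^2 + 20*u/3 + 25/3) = (u^2 - 5*u - 14)/(u + 5)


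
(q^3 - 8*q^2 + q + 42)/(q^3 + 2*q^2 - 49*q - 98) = (q - 3)/(q + 7)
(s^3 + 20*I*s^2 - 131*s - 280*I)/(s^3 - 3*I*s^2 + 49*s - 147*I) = (s^2 + 13*I*s - 40)/(s^2 - 10*I*s - 21)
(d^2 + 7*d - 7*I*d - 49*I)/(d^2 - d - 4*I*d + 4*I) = (d^2 + 7*d - 7*I*d - 49*I)/(d^2 - d - 4*I*d + 4*I)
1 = 1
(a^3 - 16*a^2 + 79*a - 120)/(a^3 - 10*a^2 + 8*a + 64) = (a^2 - 8*a + 15)/(a^2 - 2*a - 8)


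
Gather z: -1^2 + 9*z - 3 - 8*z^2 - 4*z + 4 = -8*z^2 + 5*z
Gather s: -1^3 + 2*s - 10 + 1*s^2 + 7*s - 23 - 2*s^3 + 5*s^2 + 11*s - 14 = -2*s^3 + 6*s^2 + 20*s - 48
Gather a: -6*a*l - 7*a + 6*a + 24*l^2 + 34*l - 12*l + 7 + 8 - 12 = a*(-6*l - 1) + 24*l^2 + 22*l + 3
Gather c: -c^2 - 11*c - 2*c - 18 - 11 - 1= -c^2 - 13*c - 30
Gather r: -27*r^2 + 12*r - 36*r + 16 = -27*r^2 - 24*r + 16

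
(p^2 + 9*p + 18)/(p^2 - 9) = (p + 6)/(p - 3)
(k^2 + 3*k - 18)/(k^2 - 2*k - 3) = (k + 6)/(k + 1)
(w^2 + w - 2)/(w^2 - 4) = (w - 1)/(w - 2)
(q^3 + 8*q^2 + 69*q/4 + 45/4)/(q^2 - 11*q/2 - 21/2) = (2*q^2 + 13*q + 15)/(2*(q - 7))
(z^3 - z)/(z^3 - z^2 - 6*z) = (1 - z^2)/(-z^2 + z + 6)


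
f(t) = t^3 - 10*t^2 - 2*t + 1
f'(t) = 3*t^2 - 20*t - 2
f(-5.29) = -416.30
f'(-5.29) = 187.75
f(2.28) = -43.69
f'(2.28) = -32.00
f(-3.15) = -123.18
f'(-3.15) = 90.77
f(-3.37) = -144.10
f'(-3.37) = 99.47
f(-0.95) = -6.98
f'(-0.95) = 19.71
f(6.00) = -155.00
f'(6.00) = -14.00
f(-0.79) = -4.15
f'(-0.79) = 15.67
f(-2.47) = -70.14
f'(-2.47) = 65.70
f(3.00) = -68.00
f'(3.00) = -35.00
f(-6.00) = -563.00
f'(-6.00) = 226.00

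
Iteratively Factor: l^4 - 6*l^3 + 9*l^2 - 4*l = (l - 1)*(l^3 - 5*l^2 + 4*l) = (l - 1)^2*(l^2 - 4*l) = (l - 4)*(l - 1)^2*(l)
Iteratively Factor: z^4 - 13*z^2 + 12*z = (z - 1)*(z^3 + z^2 - 12*z) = (z - 3)*(z - 1)*(z^2 + 4*z) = (z - 3)*(z - 1)*(z + 4)*(z)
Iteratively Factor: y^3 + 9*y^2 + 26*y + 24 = (y + 2)*(y^2 + 7*y + 12) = (y + 2)*(y + 4)*(y + 3)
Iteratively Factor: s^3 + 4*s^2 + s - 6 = (s - 1)*(s^2 + 5*s + 6) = (s - 1)*(s + 3)*(s + 2)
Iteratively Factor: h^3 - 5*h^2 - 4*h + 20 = (h - 2)*(h^2 - 3*h - 10) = (h - 2)*(h + 2)*(h - 5)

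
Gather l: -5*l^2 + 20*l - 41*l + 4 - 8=-5*l^2 - 21*l - 4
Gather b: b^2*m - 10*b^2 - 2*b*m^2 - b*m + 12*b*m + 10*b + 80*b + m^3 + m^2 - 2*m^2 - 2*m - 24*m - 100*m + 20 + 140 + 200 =b^2*(m - 10) + b*(-2*m^2 + 11*m + 90) + m^3 - m^2 - 126*m + 360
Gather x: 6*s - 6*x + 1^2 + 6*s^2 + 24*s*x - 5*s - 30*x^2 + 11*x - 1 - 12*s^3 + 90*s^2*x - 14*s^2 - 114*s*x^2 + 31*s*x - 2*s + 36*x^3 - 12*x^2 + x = -12*s^3 - 8*s^2 - s + 36*x^3 + x^2*(-114*s - 42) + x*(90*s^2 + 55*s + 6)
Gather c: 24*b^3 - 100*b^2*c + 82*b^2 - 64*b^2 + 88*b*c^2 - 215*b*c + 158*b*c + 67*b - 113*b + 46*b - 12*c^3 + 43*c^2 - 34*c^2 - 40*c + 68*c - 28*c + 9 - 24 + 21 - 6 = 24*b^3 + 18*b^2 - 12*c^3 + c^2*(88*b + 9) + c*(-100*b^2 - 57*b)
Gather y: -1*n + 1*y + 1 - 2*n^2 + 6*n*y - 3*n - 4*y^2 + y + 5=-2*n^2 - 4*n - 4*y^2 + y*(6*n + 2) + 6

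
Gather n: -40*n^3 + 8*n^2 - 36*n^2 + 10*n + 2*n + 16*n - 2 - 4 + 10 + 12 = -40*n^3 - 28*n^2 + 28*n + 16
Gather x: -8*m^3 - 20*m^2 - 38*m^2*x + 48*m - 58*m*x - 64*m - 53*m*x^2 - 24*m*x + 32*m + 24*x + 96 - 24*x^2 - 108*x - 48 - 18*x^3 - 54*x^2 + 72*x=-8*m^3 - 20*m^2 + 16*m - 18*x^3 + x^2*(-53*m - 78) + x*(-38*m^2 - 82*m - 12) + 48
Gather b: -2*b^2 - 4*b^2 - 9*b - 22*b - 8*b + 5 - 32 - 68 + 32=-6*b^2 - 39*b - 63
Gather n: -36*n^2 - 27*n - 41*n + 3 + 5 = -36*n^2 - 68*n + 8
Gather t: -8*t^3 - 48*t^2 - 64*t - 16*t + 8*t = -8*t^3 - 48*t^2 - 72*t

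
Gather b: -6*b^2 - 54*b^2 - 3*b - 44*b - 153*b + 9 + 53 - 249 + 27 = -60*b^2 - 200*b - 160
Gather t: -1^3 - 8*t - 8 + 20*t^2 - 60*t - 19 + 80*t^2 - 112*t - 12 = 100*t^2 - 180*t - 40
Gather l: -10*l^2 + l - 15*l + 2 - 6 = -10*l^2 - 14*l - 4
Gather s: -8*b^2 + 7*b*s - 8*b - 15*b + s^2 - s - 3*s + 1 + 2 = -8*b^2 - 23*b + s^2 + s*(7*b - 4) + 3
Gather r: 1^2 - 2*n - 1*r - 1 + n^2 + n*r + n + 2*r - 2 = n^2 - n + r*(n + 1) - 2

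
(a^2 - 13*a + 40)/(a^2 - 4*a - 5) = (a - 8)/(a + 1)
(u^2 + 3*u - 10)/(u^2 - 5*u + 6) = (u + 5)/(u - 3)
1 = 1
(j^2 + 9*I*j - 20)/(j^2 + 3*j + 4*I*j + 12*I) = (j + 5*I)/(j + 3)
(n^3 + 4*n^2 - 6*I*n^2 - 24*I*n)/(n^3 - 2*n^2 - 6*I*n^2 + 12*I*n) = (n + 4)/(n - 2)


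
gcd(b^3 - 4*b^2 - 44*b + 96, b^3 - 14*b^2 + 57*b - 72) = b - 8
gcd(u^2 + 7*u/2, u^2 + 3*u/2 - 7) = u + 7/2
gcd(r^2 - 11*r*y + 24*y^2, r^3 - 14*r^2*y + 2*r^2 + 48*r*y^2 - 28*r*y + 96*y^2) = -r + 8*y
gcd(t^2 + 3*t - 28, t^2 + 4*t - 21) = t + 7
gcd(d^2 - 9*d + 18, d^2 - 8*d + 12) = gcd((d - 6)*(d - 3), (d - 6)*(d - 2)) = d - 6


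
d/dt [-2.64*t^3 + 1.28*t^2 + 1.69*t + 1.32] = -7.92*t^2 + 2.56*t + 1.69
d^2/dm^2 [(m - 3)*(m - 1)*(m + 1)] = 6*m - 6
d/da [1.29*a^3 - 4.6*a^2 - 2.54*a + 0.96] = 3.87*a^2 - 9.2*a - 2.54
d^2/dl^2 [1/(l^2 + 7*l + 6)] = 2*(-l^2 - 7*l + (2*l + 7)^2 - 6)/(l^2 + 7*l + 6)^3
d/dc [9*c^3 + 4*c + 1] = 27*c^2 + 4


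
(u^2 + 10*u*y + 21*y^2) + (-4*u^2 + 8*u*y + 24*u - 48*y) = -3*u^2 + 18*u*y + 24*u + 21*y^2 - 48*y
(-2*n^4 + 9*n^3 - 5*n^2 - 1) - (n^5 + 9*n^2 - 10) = -n^5 - 2*n^4 + 9*n^3 - 14*n^2 + 9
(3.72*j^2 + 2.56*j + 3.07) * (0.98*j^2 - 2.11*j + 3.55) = 3.6456*j^4 - 5.3404*j^3 + 10.813*j^2 + 2.6103*j + 10.8985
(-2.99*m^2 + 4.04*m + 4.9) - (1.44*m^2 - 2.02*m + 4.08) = -4.43*m^2 + 6.06*m + 0.82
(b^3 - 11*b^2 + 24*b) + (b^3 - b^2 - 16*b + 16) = 2*b^3 - 12*b^2 + 8*b + 16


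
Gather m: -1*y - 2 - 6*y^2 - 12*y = -6*y^2 - 13*y - 2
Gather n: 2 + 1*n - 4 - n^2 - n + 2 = -n^2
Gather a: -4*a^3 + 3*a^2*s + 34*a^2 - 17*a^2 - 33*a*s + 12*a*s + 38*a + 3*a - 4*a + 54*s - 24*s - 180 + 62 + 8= -4*a^3 + a^2*(3*s + 17) + a*(37 - 21*s) + 30*s - 110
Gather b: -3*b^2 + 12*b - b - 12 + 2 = -3*b^2 + 11*b - 10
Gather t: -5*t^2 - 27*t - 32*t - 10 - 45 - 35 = -5*t^2 - 59*t - 90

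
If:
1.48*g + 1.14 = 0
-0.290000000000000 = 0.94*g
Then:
No Solution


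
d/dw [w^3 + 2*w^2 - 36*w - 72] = 3*w^2 + 4*w - 36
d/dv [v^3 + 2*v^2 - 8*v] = 3*v^2 + 4*v - 8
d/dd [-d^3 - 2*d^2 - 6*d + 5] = -3*d^2 - 4*d - 6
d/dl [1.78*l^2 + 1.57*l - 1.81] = 3.56*l + 1.57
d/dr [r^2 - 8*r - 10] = 2*r - 8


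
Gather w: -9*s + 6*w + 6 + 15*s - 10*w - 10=6*s - 4*w - 4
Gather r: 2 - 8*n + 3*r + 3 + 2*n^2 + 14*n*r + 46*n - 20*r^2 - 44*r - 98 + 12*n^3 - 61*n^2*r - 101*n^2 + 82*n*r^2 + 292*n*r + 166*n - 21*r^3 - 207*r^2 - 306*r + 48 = 12*n^3 - 99*n^2 + 204*n - 21*r^3 + r^2*(82*n - 227) + r*(-61*n^2 + 306*n - 347) - 45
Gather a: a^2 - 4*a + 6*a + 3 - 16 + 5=a^2 + 2*a - 8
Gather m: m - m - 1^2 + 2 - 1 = 0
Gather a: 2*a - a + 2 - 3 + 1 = a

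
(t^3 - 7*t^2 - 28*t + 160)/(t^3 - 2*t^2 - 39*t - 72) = (t^2 + t - 20)/(t^2 + 6*t + 9)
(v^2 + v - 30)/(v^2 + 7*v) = (v^2 + v - 30)/(v*(v + 7))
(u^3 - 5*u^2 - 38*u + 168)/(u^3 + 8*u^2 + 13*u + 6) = (u^2 - 11*u + 28)/(u^2 + 2*u + 1)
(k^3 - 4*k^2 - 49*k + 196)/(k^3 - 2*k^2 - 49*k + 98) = (k - 4)/(k - 2)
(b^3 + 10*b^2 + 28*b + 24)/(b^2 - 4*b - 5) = (b^3 + 10*b^2 + 28*b + 24)/(b^2 - 4*b - 5)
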